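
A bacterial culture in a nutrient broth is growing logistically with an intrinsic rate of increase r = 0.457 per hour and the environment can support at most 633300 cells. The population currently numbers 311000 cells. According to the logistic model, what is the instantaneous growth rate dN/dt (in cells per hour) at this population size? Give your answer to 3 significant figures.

dN/dt = rN(1 − N/K) = 0.457 × 311000 × (1 − 311000/633300).
1 − 311000/633300 = 0.50892; dN/dt = 0.457 × 311000 × 0.50892 = 72331.

72300 cells per hour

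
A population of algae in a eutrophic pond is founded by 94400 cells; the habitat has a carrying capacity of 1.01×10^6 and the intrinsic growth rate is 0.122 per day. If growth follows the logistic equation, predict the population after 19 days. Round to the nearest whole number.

A = (K − N₀)/N₀ = (1.01×10^6 − 94400)/94400 = 9.6992.
N(t) = K/(1 + A·e^(−rt)) = 1.01×10^6/(1 + 9.6992×e^(−0.122×19)).
e^(−2.318) = 0.09847; denominator = 1 + 9.6992×0.09847 = 1.9551.
N = 1.01×10^6/1.9551 = 516603.

516603 cells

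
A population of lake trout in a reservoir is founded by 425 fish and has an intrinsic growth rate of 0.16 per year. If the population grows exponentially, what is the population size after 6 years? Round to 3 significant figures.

1110 fish

N(t) = N₀·e^(rt) = 425 × e^(0.16×6) = 425 × e^0.96.
e^0.96 ≈ 2.6117, so N ≈ 425 × 2.6117 = 1109.97.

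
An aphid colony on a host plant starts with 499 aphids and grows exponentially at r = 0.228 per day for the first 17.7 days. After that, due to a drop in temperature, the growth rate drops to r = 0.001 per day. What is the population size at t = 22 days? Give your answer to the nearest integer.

Phase 1: N(17.7) = 499·e^(0.228×17.7) = 499·e^4.036 = 28231.9.
Phase 2 runs for 22 − 17.7 = 4.3 days at r = 0.001.
N(22) = 28231.9·e^(0.001×4.3) = 28231.9·e^0.0043 = 28353.5.

28354 aphids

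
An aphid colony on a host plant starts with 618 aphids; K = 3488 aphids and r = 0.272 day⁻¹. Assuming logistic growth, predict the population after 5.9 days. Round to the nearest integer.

1804 aphids

A = (K − N₀)/N₀ = (3488 − 618)/618 = 4.644.
N(t) = K/(1 + A·e^(−rt)) = 3488/(1 + 4.644×e^(−0.272×5.9)).
e^(−1.605) = 0.20093; denominator = 1 + 4.644×0.20093 = 1.9331.
N = 3488/1.9331 = 1804.34.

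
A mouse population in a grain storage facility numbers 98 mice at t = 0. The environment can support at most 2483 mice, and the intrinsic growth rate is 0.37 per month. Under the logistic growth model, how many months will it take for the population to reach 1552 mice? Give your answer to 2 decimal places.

A = (K − N₀)/N₀ = (2483 − 98)/98 = 24.337.
Solve 2483/(1 + 24.337·e^(−0.37t)) = 1552: 1 + 24.337·e^(−0.37t) = 1.5999, so e^(−0.37t) = 0.0246488.
−0.37·t = ln(0.0246488) = -3.703, so t = 3.703/0.37 = 10.008.

10.01 months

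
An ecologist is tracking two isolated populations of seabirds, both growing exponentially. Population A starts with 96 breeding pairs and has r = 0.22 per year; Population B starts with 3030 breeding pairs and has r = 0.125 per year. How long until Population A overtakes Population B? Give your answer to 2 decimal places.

Set 96·e^(0.22t) = 3030·e^(0.125t).
e^((0.22 − 0.125)t) = 3030/96 → e^(0.095·t) = 31.562.
0.095·t = ln(31.562) = 3.452, so t = 3.452/0.095 = 36.337.

36.34 years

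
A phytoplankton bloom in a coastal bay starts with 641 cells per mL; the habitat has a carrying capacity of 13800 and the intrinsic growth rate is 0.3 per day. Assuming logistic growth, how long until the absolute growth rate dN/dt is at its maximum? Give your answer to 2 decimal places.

10.07 days

Logistic growth is fastest at N = K/2 = 6900.
A = (K − N₀)/N₀ = 20.529. Set K/(1 + A·e^(−rt)) = K/2 → A·e^(−rt) = 1.
e^(−0.3t) = 1/20.529 = 0.0487119, so t = ln(20.529)/0.3 = 3.0218/0.3 = 10.073.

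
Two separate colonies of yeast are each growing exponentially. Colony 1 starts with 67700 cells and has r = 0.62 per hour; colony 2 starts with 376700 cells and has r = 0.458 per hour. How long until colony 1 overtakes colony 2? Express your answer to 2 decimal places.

10.59 hours

Set 67700·e^(0.62t) = 376700·e^(0.458t).
e^((0.62 − 0.458)t) = 376700/67700 → e^(0.162·t) = 5.5643.
0.162·t = ln(5.5643) = 1.7164, so t = 1.7164/0.162 = 10.595.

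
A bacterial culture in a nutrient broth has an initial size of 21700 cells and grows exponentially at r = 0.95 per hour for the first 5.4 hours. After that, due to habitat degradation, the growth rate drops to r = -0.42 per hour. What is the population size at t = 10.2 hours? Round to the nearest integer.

Phase 1: N(5.4) = 21700·e^(0.95×5.4) = 21700·e^5.13 = 3.667671×10^6.
Phase 2 runs for 10.2 − 5.4 = 4.8 hours at r = -0.42.
N(10.2) = 3.667671×10^6·e^(-0.42×4.8) = 3.667671×10^6·e^-2.016 = 488487.

488487 cells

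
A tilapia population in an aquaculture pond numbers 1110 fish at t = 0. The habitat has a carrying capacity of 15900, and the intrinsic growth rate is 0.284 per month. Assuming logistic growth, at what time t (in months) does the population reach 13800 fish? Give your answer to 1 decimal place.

A = (K − N₀)/N₀ = (15900 − 1110)/1110 = 13.324.
Solve 15900/(1 + 13.324·e^(−0.284t)) = 13800: 1 + 13.324·e^(−0.284t) = 1.1522, so e^(−0.284t) = 0.0114208.
−0.284·t = ln(0.0114208) = -4.4723, so t = 4.4723/0.284 = 15.748.

15.7 months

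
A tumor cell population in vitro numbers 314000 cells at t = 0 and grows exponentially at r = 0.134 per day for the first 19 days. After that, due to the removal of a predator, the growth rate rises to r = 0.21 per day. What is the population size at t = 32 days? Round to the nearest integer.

Phase 1: N(19) = 314000·e^(0.134×19) = 314000·e^2.546 = 4.005377×10^6.
Phase 2 runs for 32 − 19 = 13 days at r = 0.21.
N(32) = 4.005377×10^6·e^(0.21×13) = 4.005377×10^6·e^2.73 = 6.141399×10^7.

61413993 cells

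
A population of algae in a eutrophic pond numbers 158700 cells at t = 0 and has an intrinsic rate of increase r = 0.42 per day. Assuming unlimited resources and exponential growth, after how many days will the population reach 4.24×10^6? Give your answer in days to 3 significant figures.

Set N₀·e^(rt) = 4.24×10^6: e^(0.42·t) = 4.24×10^6/158700 = 26.717.
0.42·t = ln(26.717) = 3.2853, so t = 3.2853/0.42 = 7.8221.

7.82 days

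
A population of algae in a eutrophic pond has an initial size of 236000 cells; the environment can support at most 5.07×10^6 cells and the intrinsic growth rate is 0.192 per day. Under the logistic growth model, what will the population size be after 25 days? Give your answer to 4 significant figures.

A = (K − N₀)/N₀ = (5.07×10^6 − 236000)/236000 = 20.483.
N(t) = K/(1 + A·e^(−rt)) = 5.07×10^6/(1 + 20.483×e^(−0.192×25)).
e^(−4.8) = 0.0082297; denominator = 1 + 20.483×0.0082297 = 1.1686.
N = 5.07×10^6/1.1686 = 4.338635×10^6.

4339000 cells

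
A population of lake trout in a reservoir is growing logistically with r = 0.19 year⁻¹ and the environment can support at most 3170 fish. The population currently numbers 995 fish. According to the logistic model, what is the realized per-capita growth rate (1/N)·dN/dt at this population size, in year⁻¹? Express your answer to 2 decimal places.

0.13 per year

(1/N)·dN/dt = r(1 − N/K) = 0.19 × (1 − 995/3170).
= 0.19 × 0.68612 = 0.13036.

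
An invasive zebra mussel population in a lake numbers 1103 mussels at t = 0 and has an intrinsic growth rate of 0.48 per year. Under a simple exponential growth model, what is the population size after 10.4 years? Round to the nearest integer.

N(t) = N₀·e^(rt) = 1103 × e^(0.48×10.4) = 1103 × e^4.992.
e^4.992 ≈ 147.23, so N ≈ 1103 × 147.23 = 162395.

162395 mussels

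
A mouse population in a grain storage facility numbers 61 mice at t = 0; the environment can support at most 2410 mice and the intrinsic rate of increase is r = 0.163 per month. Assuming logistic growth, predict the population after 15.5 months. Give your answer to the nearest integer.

A = (K − N₀)/N₀ = (2410 − 61)/61 = 38.508.
N(t) = K/(1 + A·e^(−rt)) = 2410/(1 + 38.508×e^(−0.163×15.5)).
e^(−2.526) = 0.079938; denominator = 1 + 38.508×0.079938 = 4.0783.
N = 2410/4.0783 = 590.935.

591 mice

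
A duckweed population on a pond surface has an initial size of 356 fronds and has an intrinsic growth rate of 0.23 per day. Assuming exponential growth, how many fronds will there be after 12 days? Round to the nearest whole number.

N(t) = N₀·e^(rt) = 356 × e^(0.23×12) = 356 × e^2.76.
e^2.76 ≈ 15.8, so N ≈ 356 × 15.8 = 5624.74.

5625 fronds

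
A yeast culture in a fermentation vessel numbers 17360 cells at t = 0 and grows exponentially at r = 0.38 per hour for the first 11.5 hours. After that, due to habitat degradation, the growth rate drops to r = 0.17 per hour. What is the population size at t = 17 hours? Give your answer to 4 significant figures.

Phase 1: N(11.5) = 17360·e^(0.38×11.5) = 17360·e^4.37 = 1.372197×10^6.
Phase 2 runs for 17 − 11.5 = 5.5 hours at r = 0.17.
N(17) = 1.372197×10^6·e^(0.17×5.5) = 1.372197×10^6·e^0.935 = 3.49528×10^6.

3495000 cells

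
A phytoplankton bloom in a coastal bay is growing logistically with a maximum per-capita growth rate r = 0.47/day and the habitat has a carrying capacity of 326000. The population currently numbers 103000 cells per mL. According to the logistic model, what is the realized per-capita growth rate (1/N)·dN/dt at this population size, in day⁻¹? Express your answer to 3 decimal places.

0.322 per day

(1/N)·dN/dt = r(1 − N/K) = 0.47 × (1 − 103000/326000).
= 0.47 × 0.68405 = 0.3215.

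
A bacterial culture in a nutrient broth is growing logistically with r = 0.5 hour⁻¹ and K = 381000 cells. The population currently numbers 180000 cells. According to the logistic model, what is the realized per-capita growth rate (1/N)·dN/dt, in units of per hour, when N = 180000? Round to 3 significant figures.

0.264 per hour

(1/N)·dN/dt = r(1 − N/K) = 0.5 × (1 − 180000/381000).
= 0.5 × 0.52756 = 0.26378.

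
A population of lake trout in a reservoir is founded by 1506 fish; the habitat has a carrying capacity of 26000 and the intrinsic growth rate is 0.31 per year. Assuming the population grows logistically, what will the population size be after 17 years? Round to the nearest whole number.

A = (K − N₀)/N₀ = (26000 − 1506)/1506 = 16.264.
N(t) = K/(1 + A·e^(−rt)) = 26000/(1 + 16.264×e^(−0.31×17)).
e^(−5.27) = 0.0051436; denominator = 1 + 16.264×0.0051436 = 1.0837.
N = 26000/1.0837 = 23992.8.

23993 fish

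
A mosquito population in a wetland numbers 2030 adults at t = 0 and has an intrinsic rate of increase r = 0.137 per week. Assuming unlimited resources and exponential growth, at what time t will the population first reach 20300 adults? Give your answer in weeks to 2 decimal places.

16.81 weeks

Set N₀·e^(rt) = 20300: e^(0.137·t) = 20300/2030 = 10.
0.137·t = ln(10) = 2.3026, so t = 2.3026/0.137 = 16.807.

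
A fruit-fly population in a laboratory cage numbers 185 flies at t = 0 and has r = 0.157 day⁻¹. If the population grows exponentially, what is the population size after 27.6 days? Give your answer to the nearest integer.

N(t) = N₀·e^(rt) = 185 × e^(0.157×27.6) = 185 × e^4.333.
e^4.333 ≈ 76.188, so N ≈ 185 × 76.188 = 14094.7.

14095 flies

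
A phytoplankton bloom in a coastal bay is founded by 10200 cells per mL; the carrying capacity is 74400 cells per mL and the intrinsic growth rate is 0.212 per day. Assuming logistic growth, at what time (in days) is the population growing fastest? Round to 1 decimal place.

Logistic growth is fastest at N = K/2 = 37200.
A = (K − N₀)/N₀ = 6.2941. Set K/(1 + A·e^(−rt)) = K/2 → A·e^(−rt) = 1.
e^(−0.212t) = 1/6.2941 = 0.158879, so t = ln(6.2941)/0.212 = 1.8396/0.212 = 8.6774.

8.7 days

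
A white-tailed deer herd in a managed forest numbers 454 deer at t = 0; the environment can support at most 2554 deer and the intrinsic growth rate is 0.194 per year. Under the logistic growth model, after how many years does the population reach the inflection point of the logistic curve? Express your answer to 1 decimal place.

7.9 years

Logistic growth is fastest at N = K/2 = 1277.
A = (K − N₀)/N₀ = 4.6256. Set K/(1 + A·e^(−rt)) = K/2 → A·e^(−rt) = 1.
e^(−0.194t) = 1/4.6256 = 0.21619, so t = ln(4.6256)/0.194 = 1.5316/0.194 = 7.8948.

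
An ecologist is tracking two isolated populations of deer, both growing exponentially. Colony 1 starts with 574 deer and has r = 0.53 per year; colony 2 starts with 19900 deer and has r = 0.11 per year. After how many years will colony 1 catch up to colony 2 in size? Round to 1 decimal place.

8.4 years

Set 574·e^(0.53t) = 19900·e^(0.11t).
e^((0.53 − 0.11)t) = 19900/574 → e^(0.42·t) = 34.669.
0.42·t = ln(34.669) = 3.5458, so t = 3.5458/0.42 = 8.4425.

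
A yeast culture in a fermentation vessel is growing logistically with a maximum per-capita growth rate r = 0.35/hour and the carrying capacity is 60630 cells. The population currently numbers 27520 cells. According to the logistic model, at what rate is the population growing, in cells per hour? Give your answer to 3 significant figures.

5260 cells per hour

dN/dt = rN(1 − N/K) = 0.35 × 27520 × (1 − 27520/60630).
1 − 27520/60630 = 0.5461; dN/dt = 0.35 × 27520 × 0.5461 = 5260.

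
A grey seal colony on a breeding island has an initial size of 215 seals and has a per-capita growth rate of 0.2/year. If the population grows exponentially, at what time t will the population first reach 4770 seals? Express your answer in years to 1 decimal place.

Set N₀·e^(rt) = 4770: e^(0.2·t) = 4770/215 = 22.186.
0.2·t = ln(22.186) = 3.0995, so t = 3.0995/0.2 = 15.497.

15.5 years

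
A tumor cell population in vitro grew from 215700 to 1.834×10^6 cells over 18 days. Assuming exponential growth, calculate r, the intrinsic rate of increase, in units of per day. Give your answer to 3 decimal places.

0.119 per day

From N(t) = N₀·e^(rt): e^(r·18) = 1.834×10^6/215700 = 8.5025.
r·18 = ln(8.5025) = 2.1404, so r = 2.1404/18 = 0.11891.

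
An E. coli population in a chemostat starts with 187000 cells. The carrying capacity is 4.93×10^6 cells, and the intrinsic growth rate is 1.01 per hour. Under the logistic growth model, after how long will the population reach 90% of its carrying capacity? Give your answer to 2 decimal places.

5.38 hours

A = (K − N₀)/N₀ = (4.93×10^6 − 187000)/187000 = 25.364.
Solve 4.93×10^6/(1 + 25.364·e^(−1.01t)) = 4.437×10^6: 1 + 25.364·e^(−1.01t) = 1.1111, so e^(−1.01t) = 0.00438072.
−1.01·t = ln(0.00438072) = -5.4305, so t = 5.4305/1.01 = 5.3768.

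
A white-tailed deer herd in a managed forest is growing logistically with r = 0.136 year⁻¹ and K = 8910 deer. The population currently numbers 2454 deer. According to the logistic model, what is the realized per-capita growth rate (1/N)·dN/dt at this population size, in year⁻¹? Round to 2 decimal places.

0.10 per year

(1/N)·dN/dt = r(1 − N/K) = 0.136 × (1 − 2454/8910).
= 0.136 × 0.72458 = 0.098543.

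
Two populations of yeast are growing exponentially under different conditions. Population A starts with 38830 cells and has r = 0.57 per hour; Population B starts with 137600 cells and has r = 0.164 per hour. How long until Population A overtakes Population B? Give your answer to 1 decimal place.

3.1 hours

Set 38830·e^(0.57t) = 137600·e^(0.164t).
e^((0.57 − 0.164)t) = 137600/38830 → e^(0.406·t) = 3.5437.
0.406·t = ln(3.5437) = 1.2652, so t = 1.2652/0.406 = 3.1162.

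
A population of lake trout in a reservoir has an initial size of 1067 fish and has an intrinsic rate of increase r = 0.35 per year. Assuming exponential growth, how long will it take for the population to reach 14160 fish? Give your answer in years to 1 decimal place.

7.4 years

Set N₀·e^(rt) = 14160: e^(0.35·t) = 14160/1067 = 13.271.
0.35·t = ln(13.271) = 2.5856, so t = 2.5856/0.35 = 7.3873.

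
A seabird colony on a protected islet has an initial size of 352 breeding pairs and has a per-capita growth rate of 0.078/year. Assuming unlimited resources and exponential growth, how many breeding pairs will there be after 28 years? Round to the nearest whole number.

3126 breeding pairs

N(t) = N₀·e^(rt) = 352 × e^(0.078×28) = 352 × e^2.184.
e^2.184 ≈ 8.8818, so N ≈ 352 × 8.8818 = 3126.38.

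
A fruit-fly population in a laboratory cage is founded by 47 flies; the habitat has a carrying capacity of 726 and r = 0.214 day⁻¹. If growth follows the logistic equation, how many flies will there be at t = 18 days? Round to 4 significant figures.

A = (K − N₀)/N₀ = (726 − 47)/47 = 14.447.
N(t) = K/(1 + A·e^(−rt)) = 726/(1 + 14.447×e^(−0.214×18)).
e^(−3.852) = 0.021237; denominator = 1 + 14.447×0.021237 = 1.3068.
N = 726/1.3068 = 555.551.

555.6 flies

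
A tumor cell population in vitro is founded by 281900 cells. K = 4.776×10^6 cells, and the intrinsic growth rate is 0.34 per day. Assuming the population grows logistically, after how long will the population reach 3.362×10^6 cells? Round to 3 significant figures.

10.7 days

A = (K − N₀)/N₀ = (4.776×10^6 − 281900)/281900 = 15.942.
Solve 4.776×10^6/(1 + 15.942·e^(−0.34t)) = 3.362×10^6: 1 + 15.942·e^(−0.34t) = 1.4206, so e^(−0.34t) = 0.0263818.
−0.34·t = ln(0.0263818) = -3.6351, so t = 3.6351/0.34 = 10.691.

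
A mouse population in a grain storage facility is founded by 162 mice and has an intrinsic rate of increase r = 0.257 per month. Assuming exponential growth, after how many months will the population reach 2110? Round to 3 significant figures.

9.99 months

Set N₀·e^(rt) = 2110: e^(0.257·t) = 2110/162 = 13.025.
0.257·t = ln(13.025) = 2.5668, so t = 2.5668/0.257 = 9.9877.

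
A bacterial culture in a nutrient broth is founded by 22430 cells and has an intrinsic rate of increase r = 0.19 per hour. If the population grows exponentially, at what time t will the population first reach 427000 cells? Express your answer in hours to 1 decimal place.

15.5 hours

Set N₀·e^(rt) = 427000: e^(0.19·t) = 427000/22430 = 19.037.
0.19·t = ln(19.037) = 2.9464, so t = 2.9464/0.19 = 15.507.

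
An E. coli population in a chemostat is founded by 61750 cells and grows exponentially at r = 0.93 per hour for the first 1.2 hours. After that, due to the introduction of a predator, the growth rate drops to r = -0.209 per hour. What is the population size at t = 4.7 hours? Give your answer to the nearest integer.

90703 cells

Phase 1: N(1.2) = 61750·e^(0.93×1.2) = 61750·e^1.116 = 188499.
Phase 2 runs for 4.7 − 1.2 = 3.5 hours at r = -0.209.
N(4.7) = 188499·e^(-0.209×3.5) = 188499·e^-0.7315 = 90703.3.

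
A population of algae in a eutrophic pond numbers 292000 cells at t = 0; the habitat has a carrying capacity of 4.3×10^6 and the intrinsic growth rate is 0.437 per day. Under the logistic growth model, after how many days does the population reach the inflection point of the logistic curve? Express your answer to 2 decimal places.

5.99 days

Logistic growth is fastest at N = K/2 = 2.15×10^6.
A = (K − N₀)/N₀ = 13.726. Set K/(1 + A·e^(−rt)) = K/2 → A·e^(−rt) = 1.
e^(−0.437t) = 1/13.726 = 0.0728543, so t = ln(13.726)/0.437 = 2.6193/0.437 = 5.9938.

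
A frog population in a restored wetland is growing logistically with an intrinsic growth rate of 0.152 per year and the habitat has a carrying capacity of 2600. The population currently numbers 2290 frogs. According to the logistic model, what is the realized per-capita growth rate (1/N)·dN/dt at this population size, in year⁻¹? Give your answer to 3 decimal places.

(1/N)·dN/dt = r(1 − N/K) = 0.152 × (1 − 2290/2600).
= 0.152 × 0.11923 = 0.018123.

0.018 per year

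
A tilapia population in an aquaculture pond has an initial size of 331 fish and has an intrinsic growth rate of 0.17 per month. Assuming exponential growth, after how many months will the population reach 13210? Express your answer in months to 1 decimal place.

Set N₀·e^(rt) = 13210: e^(0.17·t) = 13210/331 = 39.909.
0.17·t = ln(39.909) = 3.6866, so t = 3.6866/0.17 = 21.686.

21.7 months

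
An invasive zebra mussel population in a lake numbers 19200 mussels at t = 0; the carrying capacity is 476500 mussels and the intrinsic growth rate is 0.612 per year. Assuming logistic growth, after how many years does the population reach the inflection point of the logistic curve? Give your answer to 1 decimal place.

Logistic growth is fastest at N = K/2 = 238250.
A = (K − N₀)/N₀ = 23.818. Set K/(1 + A·e^(−rt)) = K/2 → A·e^(−rt) = 1.
e^(−0.612t) = 1/23.818 = 0.0419856, so t = ln(23.818)/0.612 = 3.1704/0.612 = 5.1804.

5.2 years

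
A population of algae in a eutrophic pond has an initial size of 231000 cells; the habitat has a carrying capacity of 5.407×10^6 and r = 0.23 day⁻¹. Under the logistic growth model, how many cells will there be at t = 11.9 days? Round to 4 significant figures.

A = (K − N₀)/N₀ = (5.407×10^6 − 231000)/231000 = 22.407.
N(t) = K/(1 + A·e^(−rt)) = 5.407×10^6/(1 + 22.407×e^(−0.23×11.9)).
e^(−2.737) = 0.064764; denominator = 1 + 22.407×0.064764 = 2.4512.
N = 5.407×10^6/2.4512 = 2.205885×10^6.

2206000 cells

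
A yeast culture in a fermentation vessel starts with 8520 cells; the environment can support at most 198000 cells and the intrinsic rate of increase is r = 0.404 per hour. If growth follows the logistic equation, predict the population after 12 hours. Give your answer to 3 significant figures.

A = (K − N₀)/N₀ = (198000 − 8520)/8520 = 22.239.
N(t) = K/(1 + A·e^(−rt)) = 198000/(1 + 22.239×e^(−0.404×12)).
e^(−4.848) = 0.007844; denominator = 1 + 22.239×0.007844 = 1.1744.
N = 198000/1.1744 = 168590.

169000 cells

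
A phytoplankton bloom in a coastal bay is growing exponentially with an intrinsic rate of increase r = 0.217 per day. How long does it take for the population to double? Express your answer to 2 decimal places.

3.19 days

Doubling time t_d = ln(2)/r = 0.6931/0.217 = 3.1942.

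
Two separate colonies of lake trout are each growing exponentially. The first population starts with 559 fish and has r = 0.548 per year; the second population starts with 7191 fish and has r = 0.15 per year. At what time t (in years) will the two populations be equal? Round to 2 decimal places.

6.42 years

Set 559·e^(0.548t) = 7191·e^(0.15t).
e^((0.548 − 0.15)t) = 7191/559 → e^(0.398·t) = 12.864.
0.398·t = ln(12.864) = 2.5544, so t = 2.5544/0.398 = 6.4182.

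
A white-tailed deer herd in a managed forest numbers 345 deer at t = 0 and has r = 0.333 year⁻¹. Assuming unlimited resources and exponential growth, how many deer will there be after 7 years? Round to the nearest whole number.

3549 deer

N(t) = N₀·e^(rt) = 345 × e^(0.333×7) = 345 × e^2.331.
e^2.331 ≈ 10.288, so N ≈ 345 × 10.288 = 3549.44.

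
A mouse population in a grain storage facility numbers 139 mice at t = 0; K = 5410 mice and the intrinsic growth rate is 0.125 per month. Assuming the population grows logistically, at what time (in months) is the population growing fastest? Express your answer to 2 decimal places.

Logistic growth is fastest at N = K/2 = 2705.
A = (K − N₀)/N₀ = 37.921. Set K/(1 + A·e^(−rt)) = K/2 → A·e^(−rt) = 1.
e^(−0.125t) = 1/37.921 = 0.0263707, so t = ln(37.921)/0.125 = 3.6355/0.125 = 29.084.

29.08 months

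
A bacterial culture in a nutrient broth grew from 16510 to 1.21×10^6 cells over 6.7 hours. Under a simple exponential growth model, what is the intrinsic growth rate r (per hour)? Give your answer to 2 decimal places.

0.64 per hour

From N(t) = N₀·e^(rt): e^(r·6.7) = 1.21×10^6/16510 = 73.289.
r·6.7 = ln(73.289) = 4.2944, so r = 4.2944/6.7 = 0.64096.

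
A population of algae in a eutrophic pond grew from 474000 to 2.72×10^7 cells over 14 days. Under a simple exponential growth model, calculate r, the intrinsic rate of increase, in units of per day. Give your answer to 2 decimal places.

From N(t) = N₀·e^(rt): e^(r·14) = 2.72×10^7/474000 = 57.384.
r·14 = ln(57.384) = 4.0498, so r = 4.0498/14 = 0.28927.

0.29 per day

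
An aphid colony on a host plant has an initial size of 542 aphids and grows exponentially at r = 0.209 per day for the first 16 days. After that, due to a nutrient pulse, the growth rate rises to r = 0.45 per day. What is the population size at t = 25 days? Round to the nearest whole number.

881399 aphids

Phase 1: N(16) = 542·e^(0.209×16) = 542·e^3.344 = 15356.1.
Phase 2 runs for 25 − 16 = 9 days at r = 0.45.
N(25) = 15356.1·e^(0.45×9) = 15356.1·e^4.05 = 881399.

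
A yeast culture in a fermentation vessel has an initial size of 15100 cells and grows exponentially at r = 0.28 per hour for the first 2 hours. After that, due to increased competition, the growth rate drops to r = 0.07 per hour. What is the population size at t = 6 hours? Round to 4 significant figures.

34980 cells

Phase 1: N(2) = 15100·e^(0.28×2) = 15100·e^0.56 = 26435.2.
Phase 2 runs for 6 − 2 = 4 hours at r = 0.07.
N(6) = 26435.2·e^(0.07×4) = 26435.2·e^0.28 = 34977.1.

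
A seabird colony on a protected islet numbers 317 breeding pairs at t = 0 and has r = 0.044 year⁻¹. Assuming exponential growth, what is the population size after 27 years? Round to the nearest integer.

1040 breeding pairs

N(t) = N₀·e^(rt) = 317 × e^(0.044×27) = 317 × e^1.188.
e^1.188 ≈ 3.2805, so N ≈ 317 × 3.2805 = 1039.92.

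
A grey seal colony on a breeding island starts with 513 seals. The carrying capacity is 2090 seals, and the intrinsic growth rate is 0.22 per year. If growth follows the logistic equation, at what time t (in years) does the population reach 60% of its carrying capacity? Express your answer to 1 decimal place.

A = (K − N₀)/N₀ = (2090 − 513)/513 = 3.0741.
Solve 2090/(1 + 3.0741·e^(−0.22t)) = 1254: 1 + 3.0741·e^(−0.22t) = 1.6667, so e^(−0.22t) = 0.216867.
−0.22·t = ln(0.216867) = -1.5285, so t = 1.5285/0.22 = 6.9476.

6.9 years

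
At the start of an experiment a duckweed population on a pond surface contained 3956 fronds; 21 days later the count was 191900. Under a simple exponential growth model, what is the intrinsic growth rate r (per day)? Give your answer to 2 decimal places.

From N(t) = N₀·e^(rt): e^(r·21) = 191900/3956 = 48.509.
r·21 = ln(48.509) = 3.8817, so r = 3.8817/21 = 0.18484.

0.18 per day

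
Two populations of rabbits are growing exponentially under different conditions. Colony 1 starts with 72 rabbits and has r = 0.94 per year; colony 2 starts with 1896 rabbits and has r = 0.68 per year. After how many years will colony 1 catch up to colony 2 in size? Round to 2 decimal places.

12.58 years

Set 72·e^(0.94t) = 1896·e^(0.68t).
e^((0.94 − 0.68)t) = 1896/72 → e^(0.26·t) = 26.333.
0.26·t = ln(26.333) = 3.2708, so t = 3.2708/0.26 = 12.58.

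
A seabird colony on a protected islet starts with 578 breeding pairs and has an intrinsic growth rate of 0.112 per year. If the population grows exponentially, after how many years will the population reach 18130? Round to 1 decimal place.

30.8 years

Set N₀·e^(rt) = 18130: e^(0.112·t) = 18130/578 = 31.367.
0.112·t = ln(31.367) = 3.4457, so t = 3.4457/0.112 = 30.766.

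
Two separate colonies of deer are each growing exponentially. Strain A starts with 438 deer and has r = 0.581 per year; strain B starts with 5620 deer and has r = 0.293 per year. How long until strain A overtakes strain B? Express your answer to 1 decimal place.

Set 438·e^(0.581t) = 5620·e^(0.293t).
e^((0.581 − 0.293)t) = 5620/438 → e^(0.288·t) = 12.831.
0.288·t = ln(12.831) = 2.5519, so t = 2.5519/0.288 = 8.8607.

8.9 years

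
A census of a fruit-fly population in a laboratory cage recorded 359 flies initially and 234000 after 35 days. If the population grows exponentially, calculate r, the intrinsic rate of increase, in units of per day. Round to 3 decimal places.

From N(t) = N₀·e^(rt): e^(r·35) = 234000/359 = 651.81.
r·35 = ln(651.81) = 6.4798, so r = 6.4798/35 = 0.18514.

0.185 per day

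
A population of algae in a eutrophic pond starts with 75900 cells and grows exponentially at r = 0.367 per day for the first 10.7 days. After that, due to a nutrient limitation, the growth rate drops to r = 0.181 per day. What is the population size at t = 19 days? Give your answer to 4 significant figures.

Phase 1: N(10.7) = 75900·e^(0.367×10.7) = 75900·e^3.927 = 3.85188×10^6.
Phase 2 runs for 19 − 10.7 = 8.3 days at r = 0.181.
N(19) = 3.85188×10^6·e^(0.181×8.3) = 3.85188×10^6·e^1.502 = 1.730268×10^7.

17300000 cells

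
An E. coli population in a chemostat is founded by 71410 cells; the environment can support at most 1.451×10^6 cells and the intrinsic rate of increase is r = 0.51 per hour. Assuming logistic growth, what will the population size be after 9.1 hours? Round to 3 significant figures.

1220000 cells

A = (K − N₀)/N₀ = (1.451×10^6 − 71410)/71410 = 19.319.
N(t) = K/(1 + A·e^(−rt)) = 1.451×10^6/(1 + 19.319×e^(−0.51×9.1)).
e^(−4.641) = 0.009648; denominator = 1 + 19.319×0.009648 = 1.1864.
N = 1.451×10^6/1.1864 = 1.223035×10^6.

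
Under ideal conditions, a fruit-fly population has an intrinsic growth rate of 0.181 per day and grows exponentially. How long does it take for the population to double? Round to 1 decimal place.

3.8 days

Doubling time t_d = ln(2)/r = 0.6931/0.181 = 3.8295.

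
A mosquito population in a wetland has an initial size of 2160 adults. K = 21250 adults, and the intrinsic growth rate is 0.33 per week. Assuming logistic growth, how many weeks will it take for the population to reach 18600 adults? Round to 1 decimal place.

A = (K − N₀)/N₀ = (21250 − 2160)/2160 = 8.838.
Solve 21250/(1 + 8.838·e^(−0.33t)) = 18600: 1 + 8.838·e^(−0.33t) = 1.1425, so e^(−0.33t) = 0.0161206.
−0.33·t = ln(0.0161206) = -4.1277, so t = 4.1277/0.33 = 12.508.

12.5 weeks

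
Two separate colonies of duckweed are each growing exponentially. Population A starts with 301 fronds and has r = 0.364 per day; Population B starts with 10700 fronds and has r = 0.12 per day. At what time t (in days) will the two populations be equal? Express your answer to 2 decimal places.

Set 301·e^(0.364t) = 10700·e^(0.12t).
e^((0.364 − 0.12)t) = 10700/301 → e^(0.244·t) = 35.548.
0.244·t = ln(35.548) = 3.5709, so t = 3.5709/0.244 = 14.635.

14.63 days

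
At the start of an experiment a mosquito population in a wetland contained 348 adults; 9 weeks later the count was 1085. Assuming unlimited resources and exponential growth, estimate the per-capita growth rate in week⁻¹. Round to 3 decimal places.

0.126 per week

From N(t) = N₀·e^(rt): e^(r·9) = 1085/348 = 3.1178.
r·9 = ln(3.1178) = 1.1371, so r = 1.1371/9 = 0.12635.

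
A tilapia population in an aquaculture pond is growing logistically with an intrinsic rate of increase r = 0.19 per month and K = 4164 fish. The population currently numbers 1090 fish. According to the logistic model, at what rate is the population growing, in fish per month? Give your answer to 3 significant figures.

153 fish per month

dN/dt = rN(1 − N/K) = 0.19 × 1090 × (1 − 1090/4164).
1 − 1090/4164 = 0.73823; dN/dt = 0.19 × 1090 × 0.73823 = 152.89.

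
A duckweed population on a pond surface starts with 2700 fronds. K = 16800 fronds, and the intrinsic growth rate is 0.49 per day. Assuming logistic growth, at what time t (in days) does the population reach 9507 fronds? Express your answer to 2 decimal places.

A = (K − N₀)/N₀ = (16800 − 2700)/2700 = 5.2222.
Solve 16800/(1 + 5.2222·e^(−0.49t)) = 9507: 1 + 5.2222·e^(−0.49t) = 1.7671, so e^(−0.49t) = 0.146895.
−0.49·t = ln(0.146895) = -1.918, so t = 1.918/0.49 = 3.9144.

3.91 days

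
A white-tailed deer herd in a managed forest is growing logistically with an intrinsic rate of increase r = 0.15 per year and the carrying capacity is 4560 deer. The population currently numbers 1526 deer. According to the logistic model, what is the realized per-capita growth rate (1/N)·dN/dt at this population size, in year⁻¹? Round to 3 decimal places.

0.100 per year

(1/N)·dN/dt = r(1 − N/K) = 0.15 × (1 − 1526/4560).
= 0.15 × 0.66535 = 0.099803.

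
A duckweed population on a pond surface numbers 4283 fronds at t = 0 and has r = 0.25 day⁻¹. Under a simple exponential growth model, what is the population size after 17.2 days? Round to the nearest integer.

315656 fronds

N(t) = N₀·e^(rt) = 4283 × e^(0.25×17.2) = 4283 × e^4.3.
e^4.3 ≈ 73.7, so N ≈ 4283 × 73.7 = 315656.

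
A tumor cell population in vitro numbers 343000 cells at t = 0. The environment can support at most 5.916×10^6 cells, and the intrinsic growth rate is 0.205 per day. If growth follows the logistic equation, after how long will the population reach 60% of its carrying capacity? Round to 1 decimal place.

15.6 days

A = (K − N₀)/N₀ = (5.916×10^6 − 343000)/343000 = 16.248.
Solve 5.916×10^6/(1 + 16.248·e^(−0.205t)) = 3.5496×10^6: 1 + 16.248·e^(−0.205t) = 1.6667, so e^(−0.205t) = 0.0410312.
−0.205·t = ln(0.0410312) = -3.1934, so t = 3.1934/0.205 = 15.578.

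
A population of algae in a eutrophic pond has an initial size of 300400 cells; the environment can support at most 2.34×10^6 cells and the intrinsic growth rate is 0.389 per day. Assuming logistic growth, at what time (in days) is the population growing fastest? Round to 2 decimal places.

4.92 days

Logistic growth is fastest at N = K/2 = 1.17×10^6.
A = (K − N₀)/N₀ = 6.7896. Set K/(1 + A·e^(−rt)) = K/2 → A·e^(−rt) = 1.
e^(−0.389t) = 1/6.7896 = 0.147284, so t = ln(6.7896)/0.389 = 1.9154/0.389 = 4.9239.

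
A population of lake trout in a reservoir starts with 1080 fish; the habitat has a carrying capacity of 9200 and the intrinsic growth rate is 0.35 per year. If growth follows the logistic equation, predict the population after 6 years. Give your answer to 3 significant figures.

A = (K − N₀)/N₀ = (9200 − 1080)/1080 = 7.5185.
N(t) = K/(1 + A·e^(−rt)) = 9200/(1 + 7.5185×e^(−0.35×6)).
e^(−2.1) = 0.12246; denominator = 1 + 7.5185×0.12246 = 1.9207.
N = 9200/1.9207 = 4789.94.

4790 fish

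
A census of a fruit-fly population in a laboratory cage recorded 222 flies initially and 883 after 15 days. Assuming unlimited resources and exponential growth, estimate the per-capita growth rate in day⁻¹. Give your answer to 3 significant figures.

0.0920 per day

From N(t) = N₀·e^(rt): e^(r·15) = 883/222 = 3.9775.
r·15 = ln(3.9775) = 1.3806, so r = 1.3806/15 = 0.092043.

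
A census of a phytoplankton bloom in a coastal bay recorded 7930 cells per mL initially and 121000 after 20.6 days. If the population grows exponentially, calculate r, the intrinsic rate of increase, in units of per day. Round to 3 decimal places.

0.132 per day

From N(t) = N₀·e^(rt): e^(r·20.6) = 121000/7930 = 15.259.
r·20.6 = ln(15.259) = 2.7251, so r = 2.7251/20.6 = 0.13229.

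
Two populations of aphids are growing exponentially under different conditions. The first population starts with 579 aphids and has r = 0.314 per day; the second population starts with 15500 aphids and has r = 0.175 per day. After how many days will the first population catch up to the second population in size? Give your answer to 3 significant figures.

23.6 days

Set 579·e^(0.314t) = 15500·e^(0.175t).
e^((0.314 − 0.175)t) = 15500/579 → e^(0.139·t) = 26.77.
0.139·t = ln(26.77) = 3.2873, so t = 3.2873/0.139 = 23.65.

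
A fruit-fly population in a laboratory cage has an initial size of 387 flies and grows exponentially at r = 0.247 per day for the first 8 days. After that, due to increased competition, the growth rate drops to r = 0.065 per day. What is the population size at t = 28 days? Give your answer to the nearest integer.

Phase 1: N(8) = 387·e^(0.247×8) = 387·e^1.976 = 2791.75.
Phase 2 runs for 28 − 8 = 20 days at r = 0.065.
N(28) = 2791.75·e^(0.065×20) = 2791.75·e^1.3 = 10243.8.

10244 flies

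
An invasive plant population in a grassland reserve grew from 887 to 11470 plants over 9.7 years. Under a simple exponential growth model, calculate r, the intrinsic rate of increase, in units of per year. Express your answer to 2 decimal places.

From N(t) = N₀·e^(rt): e^(r·9.7) = 11470/887 = 12.931.
r·9.7 = ln(12.931) = 2.5596, so r = 2.5596/9.7 = 0.26388.

0.26 per year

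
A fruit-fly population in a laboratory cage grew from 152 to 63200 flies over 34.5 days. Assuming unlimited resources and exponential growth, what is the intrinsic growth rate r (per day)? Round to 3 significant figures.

From N(t) = N₀·e^(rt): e^(r·34.5) = 63200/152 = 415.79.
r·34.5 = ln(415.79) = 6.0302, so r = 6.0302/34.5 = 0.17479.

0.175 per day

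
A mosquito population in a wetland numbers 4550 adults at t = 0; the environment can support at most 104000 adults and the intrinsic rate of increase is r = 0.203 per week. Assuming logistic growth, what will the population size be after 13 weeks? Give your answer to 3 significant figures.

A = (K − N₀)/N₀ = (104000 − 4550)/4550 = 21.857.
N(t) = K/(1 + A·e^(−rt)) = 104000/(1 + 21.857×e^(−0.203×13)).
e^(−2.639) = 0.071433; denominator = 1 + 21.857×0.071433 = 2.5613.
N = 104000/2.5613 = 40604.2.

40600 adults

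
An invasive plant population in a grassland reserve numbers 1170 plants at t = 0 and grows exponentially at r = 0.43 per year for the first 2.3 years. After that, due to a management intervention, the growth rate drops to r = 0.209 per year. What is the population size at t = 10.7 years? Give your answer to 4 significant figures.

Phase 1: N(2.3) = 1170·e^(0.43×2.3) = 1170·e^0.989 = 3145.6.
Phase 2 runs for 10.7 − 2.3 = 8.4 years at r = 0.209.
N(10.7) = 3145.6·e^(0.209×8.4) = 3145.6·e^1.756 = 18203.3.

18200 plants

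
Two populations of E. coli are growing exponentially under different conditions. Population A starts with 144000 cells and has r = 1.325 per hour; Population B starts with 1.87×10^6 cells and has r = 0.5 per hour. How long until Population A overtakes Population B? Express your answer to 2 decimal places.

3.11 hours

Set 144000·e^(1.325t) = 1.87×10^6·e^(0.5t).
e^((1.325 − 0.5)t) = 1.87×10^6/144000 → e^(0.825·t) = 12.986.
0.825·t = ln(12.986) = 2.5639, so t = 2.5639/0.825 = 3.1077.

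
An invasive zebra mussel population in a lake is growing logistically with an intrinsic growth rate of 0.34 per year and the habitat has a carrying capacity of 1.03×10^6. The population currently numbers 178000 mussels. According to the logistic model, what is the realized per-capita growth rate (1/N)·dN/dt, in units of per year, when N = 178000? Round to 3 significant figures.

0.281 per year

(1/N)·dN/dt = r(1 − N/K) = 0.34 × (1 − 178000/1.03×10^6).
= 0.34 × 0.82718 = 0.28124.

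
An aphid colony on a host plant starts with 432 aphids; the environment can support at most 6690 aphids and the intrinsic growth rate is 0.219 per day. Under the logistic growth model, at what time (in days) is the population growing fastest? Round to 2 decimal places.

Logistic growth is fastest at N = K/2 = 3345.
A = (K − N₀)/N₀ = 14.486. Set K/(1 + A·e^(−rt)) = K/2 → A·e^(−rt) = 1.
e^(−0.219t) = 1/14.486 = 0.0690316, so t = ln(14.486)/0.219 = 2.6732/0.219 = 12.206.

12.21 days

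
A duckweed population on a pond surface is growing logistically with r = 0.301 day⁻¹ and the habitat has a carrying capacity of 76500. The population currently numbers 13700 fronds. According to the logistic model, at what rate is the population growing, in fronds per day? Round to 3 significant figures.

dN/dt = rN(1 − N/K) = 0.301 × 13700 × (1 − 13700/76500).
1 − 13700/76500 = 0.82092; dN/dt = 0.301 × 13700 × 0.82092 = 3385.2.

3390 fronds per day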